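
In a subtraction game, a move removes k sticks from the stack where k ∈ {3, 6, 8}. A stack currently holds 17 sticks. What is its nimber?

Compute g(0), g(1), … for moves {3, 6, 8}:
k:     0  1  2  3  4  5  6  7  8  9 10 11 12 13 14 15 16 17
g(k):  0  0  0  1  1  1  2  2  2  3  3  0  0  0  1  1  1  2
So g(17) = 2.

2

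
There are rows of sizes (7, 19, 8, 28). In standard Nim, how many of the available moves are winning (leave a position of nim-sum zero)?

Nim-sum: 7 XOR 19 XOR 8 XOR 28 = 0.
The nim-sum is already 0, so every move leaves a nonzero nim-sum — there are no winning moves.

0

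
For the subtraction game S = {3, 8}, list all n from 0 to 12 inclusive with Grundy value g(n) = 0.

0, 1, 2, 6, 7, 11, 12

Grundy values for subtraction set {3, 8}:
g(0) = mex{} = 0
g(1) = mex{} = 0
g(2) = mex{} = 0
g(3) = mex{0} = 1
g(4) = mex{0} = 1
g(5) = mex{0} = 1
g(6) = mex{1} = 0
g(7) = mex{1} = 0
g(8) = mex{0,1} = 2
g(9) = mex{0} = 1
g(10) = mex{0} = 1
g(11) = mex{1,2} = 0
g(12) = mex{1} = 0
The P-positions (g = 0) in 0..12 are 0, 1, 2, 6, 7, 11, 12.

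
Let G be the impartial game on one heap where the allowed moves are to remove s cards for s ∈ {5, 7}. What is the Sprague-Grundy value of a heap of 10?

2

Build the Grundy sequence with g(k) = mex{g(k−s) : s ∈ {5, 7}, s ≤ k}:
k:     0  1  2  3  4  5  6  7  8  9 10
g(k):  0  0  0  0  0  1  1  1  1  1  2
So g(10) = 2.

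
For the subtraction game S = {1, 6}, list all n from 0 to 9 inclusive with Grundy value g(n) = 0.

Compute g(0), g(1), … for moves {1, 6}:
k:     0  1  2  3  4  5  6  7  8  9
g(k):  0  1  0  1  0  1  2  0  1  0
The P-positions (g = 0) in 0..9 are 0, 2, 4, 7, 9.

0, 2, 4, 7, 9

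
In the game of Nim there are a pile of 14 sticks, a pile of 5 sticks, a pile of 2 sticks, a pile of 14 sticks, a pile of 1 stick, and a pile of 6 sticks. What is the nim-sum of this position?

0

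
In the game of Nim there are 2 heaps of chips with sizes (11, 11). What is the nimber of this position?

Bitwise XOR of the heap sizes:
  1011  (11)
  1011  (11)
  ----
  0000  (0)

0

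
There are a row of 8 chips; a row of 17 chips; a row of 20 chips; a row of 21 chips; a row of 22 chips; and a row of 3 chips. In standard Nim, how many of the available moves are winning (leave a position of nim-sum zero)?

Nim-sum: 8 ⊕ 17 ⊕ 20 ⊕ 21 ⊕ 22 ⊕ 3 = 13.
The overall nim-sum is X = 13. A row of size p has a winning move iff p XOR X < p (reduce it to p XOR X).
  8: 8 XOR 13 = 5 < 8 — winning move (to 5).
  17: 17 XOR 13 = 28 ≥ 17 — no move.
  20: 20 XOR 13 = 25 ≥ 20 — no move.
  21: 21 XOR 13 = 24 ≥ 21 — no move.
  22: 22 XOR 13 = 27 ≥ 22 — no move.
  3: 3 XOR 13 = 14 ≥ 3 — no move.
That gives 1 winning move.

1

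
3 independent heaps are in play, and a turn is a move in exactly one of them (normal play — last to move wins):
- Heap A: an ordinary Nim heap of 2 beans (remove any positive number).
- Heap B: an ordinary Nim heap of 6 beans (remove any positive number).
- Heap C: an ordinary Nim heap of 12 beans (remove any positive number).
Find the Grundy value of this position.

Heap A is a plain Nim heap of size 2, so its Grundy value is 2.
Heap B is a plain Nim heap of size 6, so its Grundy value is 6.
Heap C is a plain Nim heap of size 12, so its Grundy value is 12.
The value of a disjunctive sum is the nim-sum of the parts.
Combined value = 2 XOR 6 XOR 12 = 8.

8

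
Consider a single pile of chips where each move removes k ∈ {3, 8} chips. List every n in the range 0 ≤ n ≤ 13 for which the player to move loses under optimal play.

0, 1, 2, 6, 7, 11, 12, 13

Build the Grundy sequence with g(k) = mex{g(k−s) : s ∈ {3, 8}, s ≤ k}:
k:     0  1  2  3  4  5  6  7  8  9 10 11 12 13
g(k):  0  0  0  1  1  1  0  0  2  1  1  0  0  0
The P-positions (g = 0) in 0..13 are 0, 1, 2, 6, 7, 11, 12, 13.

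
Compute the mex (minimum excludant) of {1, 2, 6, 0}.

The values 0, 1, 2 are all present; 3 is the first non-negative integer missing from the set.

3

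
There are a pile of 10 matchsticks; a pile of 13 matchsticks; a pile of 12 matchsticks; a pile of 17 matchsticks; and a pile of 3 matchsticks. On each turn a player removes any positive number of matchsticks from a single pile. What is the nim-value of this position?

25

Bitwise XOR of the heap sizes:
  01010  (10)
  01101  (13)
  01100  (12)
  10001  (17)
  00011  (3)
  -----
  11001  (25)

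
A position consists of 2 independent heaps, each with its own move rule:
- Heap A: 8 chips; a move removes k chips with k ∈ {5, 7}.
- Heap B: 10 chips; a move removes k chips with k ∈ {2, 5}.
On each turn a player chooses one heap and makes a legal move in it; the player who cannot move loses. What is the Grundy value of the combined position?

Build the Grundy sequence for heap A with g(k) = mex{g(k−s) : s ∈ {5, 7}, s ≤ k}:
k:     0  1  2  3  4  5  6  7  8
g(k):  0  0  0  0  0  1  1  1  1
So g(8) = 1.
Build the Grundy sequence for heap B with g(k) = mex{g(k−s) : s ∈ {2, 5}, s ≤ k}:
g(0) = mex{} = 0
g(1) = mex{} = 0
g(2) = mex{0} = 1
g(3) = mex{0} = 1
g(4) = mex{1} = 0
g(5) = mex{0,1} = 2
g(6) = mex{0} = 1
g(7) = mex{1,2} = 0
g(8) = mex{1} = 0
g(9) = mex{0} = 1
g(10) = mex{0,2} = 1
So g(10) = 1.
The value of a disjunctive sum is the nim-sum of the parts.
Combined value = 1 ⊕ 1 = 0.

0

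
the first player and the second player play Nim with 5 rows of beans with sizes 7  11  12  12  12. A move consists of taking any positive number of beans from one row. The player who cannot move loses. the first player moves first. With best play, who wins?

Nim-sum: 7 ⊕ 11 ⊕ 12 ⊕ 12 ⊕ 12 = 0.
The nim-sum is 0, so this is a P-position: the player to move is in a losing position under optimal play; the first player is about to move from it and so loses — the second player wins.

the second player wins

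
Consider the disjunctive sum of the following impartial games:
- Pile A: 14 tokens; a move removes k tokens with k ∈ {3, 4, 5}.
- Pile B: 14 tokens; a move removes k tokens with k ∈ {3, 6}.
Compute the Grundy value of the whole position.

3

Grundy values for pile A (subtraction set {3, 4, 5}):
g(0) = mex{} = 0
g(1) = mex{} = 0
g(2) = mex{} = 0
g(3) = mex{0} = 1
g(4) = mex{0} = 1
g(5) = mex{0} = 1
g(6) = mex{0,1} = 2
g(7) = mex{0,1} = 2
g(8) = mex{1} = 0
g(9) = mex{1,2} = 0
g(10) = mex{1,2} = 0
g(11) = mex{0,2} = 1
g(12) = mex{0,2} = 1
g(13) = mex{0} = 1
g(14) = mex{0,1} = 2
So g(14) = 2.
Grundy values for pile B (subtraction set {3, 6}):
g(0) = mex{} = 0
g(1) = mex{} = 0
g(2) = mex{} = 0
g(3) = mex{0} = 1
g(4) = mex{0} = 1
g(5) = mex{0} = 1
g(6) = mex{0,1} = 2
g(7) = mex{0,1} = 2
g(8) = mex{0,1} = 2
g(9) = mex{1,2} = 0
g(10) = mex{1,2} = 0
g(11) = mex{1,2} = 0
g(12) = mex{0,2} = 1
g(13) = mex{0,2} = 1
g(14) = mex{0,2} = 1
So g(14) = 1.
The value of a disjunctive sum is the nim-sum of the parts.
Combined value = 2 XOR 1 = 3.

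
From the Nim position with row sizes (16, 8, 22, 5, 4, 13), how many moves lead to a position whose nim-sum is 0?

1

Compute the nim-sum pairwise:
16 ⊕ 8 = 24
24 ⊕ 22 = 14
14 ⊕ 5 = 11
11 ⊕ 4 = 15
15 ⊕ 13 = 2
The overall nim-sum is X = 2. A row of size p has a winning move iff p XOR X < p (reduce it to p XOR X).
  16: 16 XOR 2 = 18 ≥ 16 — no move.
  8: 8 XOR 2 = 10 ≥ 8 — no move.
  22: 22 XOR 2 = 20 < 22 — winning move (to 20).
  5: 5 XOR 2 = 7 ≥ 5 — no move.
  4: 4 XOR 2 = 6 ≥ 4 — no move.
  13: 13 XOR 2 = 15 ≥ 13 — no move.
That gives 1 winning move.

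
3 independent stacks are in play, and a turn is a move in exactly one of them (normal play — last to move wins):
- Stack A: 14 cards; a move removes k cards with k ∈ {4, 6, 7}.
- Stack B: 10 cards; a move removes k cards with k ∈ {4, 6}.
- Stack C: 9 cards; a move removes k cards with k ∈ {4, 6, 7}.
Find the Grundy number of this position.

Grundy values for stack A (subtraction set {4, 6, 7}):
k:     0  1  2  3  4  5  6  7  8  9 10 11 12 13 14
g(k):  0  0  0  0  1  1  1  1  2  2  2  0  0  0  0
So g(14) = 0.
Build the Grundy sequence for stack B with g(k) = mex{g(k−s) : s ∈ {4, 6}, s ≤ k}:
g(0) = mex{} = 0
g(1) = mex{} = 0
g(2) = mex{} = 0
g(3) = mex{} = 0
g(4) = mex{0} = 1
g(5) = mex{0} = 1
g(6) = mex{0} = 1
g(7) = mex{0} = 1
g(8) = mex{0,1} = 2
g(9) = mex{0,1} = 2
g(10) = mex{1} = 0
So g(10) = 0.
Build the Grundy sequence for stack C with g(k) = mex{g(k−s) : s ∈ {4, 6, 7}, s ≤ k}:
k:     0  1  2  3  4  5  6  7  8  9
g(k):  0  0  0  0  1  1  1  1  2  2
So g(9) = 2.
By the Sprague-Grundy theorem, the Grundy value of a sum of independent games is the XOR of the component values.
Combined value = 0 ⊕ 0 ⊕ 2 = 2.

2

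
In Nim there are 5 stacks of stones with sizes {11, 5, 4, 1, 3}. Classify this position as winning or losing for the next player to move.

Winning position

Write each in binary and XOR column by column:
  1011  (11)
  0101  (5)
  0100  (4)
  0001  (1)
  0011  (3)
  ----
  1000  (8)
The nim-sum is 8 ≠ 0, so this is an N-position: the player to move can win.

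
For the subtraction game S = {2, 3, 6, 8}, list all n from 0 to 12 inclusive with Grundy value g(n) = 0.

Build the Grundy sequence with g(k) = mex{g(k−s) : s ∈ {2, 3, 6, 8}, s ≤ k}:
g(0) = mex{} = 0
g(1) = mex{} = 0
g(2) = mex{0} = 1
g(3) = mex{0} = 1
g(4) = mex{0,1} = 2
g(5) = mex{1} = 0
g(6) = mex{0,1,2} = 3
g(7) = mex{0,2} = 1
g(8) = mex{0,1,3} = 2
g(9) = mex{0,1,3} = 2
g(10) = mex{1,2} = 0
g(11) = mex{0,1,2} = 3
g(12) = mex{0,2,3} = 1
The P-positions (g = 0) in 0..12 are 0, 1, 5, 10.

0, 1, 5, 10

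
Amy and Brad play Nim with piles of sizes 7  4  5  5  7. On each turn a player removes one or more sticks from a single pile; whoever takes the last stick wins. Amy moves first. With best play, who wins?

Amy wins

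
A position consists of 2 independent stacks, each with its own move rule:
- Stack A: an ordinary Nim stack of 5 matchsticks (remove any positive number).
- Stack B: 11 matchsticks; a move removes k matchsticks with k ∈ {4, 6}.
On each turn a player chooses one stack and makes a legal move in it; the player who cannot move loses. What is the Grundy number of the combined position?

5

Stack A is a plain Nim stack of size 5, so its Grundy value is 5.
Build the Grundy sequence for stack B with g(k) = mex{g(k−s) : s ∈ {4, 6}, s ≤ k}:
g(0) = mex{} = 0
g(1) = mex{} = 0
g(2) = mex{} = 0
g(3) = mex{} = 0
g(4) = mex{0} = 1
g(5) = mex{0} = 1
g(6) = mex{0} = 1
g(7) = mex{0} = 1
g(8) = mex{0,1} = 2
g(9) = mex{0,1} = 2
g(10) = mex{1} = 0
g(11) = mex{1} = 0
So g(11) = 0.
By the Sprague-Grundy theorem, the Grundy value of a sum of independent games is the XOR of the component values.
Combined value = 5 XOR 0 = 5.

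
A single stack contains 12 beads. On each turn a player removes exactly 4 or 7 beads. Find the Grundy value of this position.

0

Grundy values for subtraction set {4, 7}:
k:     0  1  2  3  4  5  6  7  8  9 10 11 12
g(k):  0  0  0  0  1  1  1  1  2  2  2  0  0
So g(12) = 0.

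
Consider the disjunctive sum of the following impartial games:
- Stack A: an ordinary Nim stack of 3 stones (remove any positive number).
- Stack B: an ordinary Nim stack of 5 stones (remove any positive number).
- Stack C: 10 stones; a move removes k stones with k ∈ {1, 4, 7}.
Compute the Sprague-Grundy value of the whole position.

6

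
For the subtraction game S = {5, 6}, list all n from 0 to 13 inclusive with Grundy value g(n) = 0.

0, 1, 2, 3, 4, 11, 12, 13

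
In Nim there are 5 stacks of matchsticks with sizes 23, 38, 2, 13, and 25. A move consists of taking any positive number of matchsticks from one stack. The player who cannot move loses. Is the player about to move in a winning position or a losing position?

Nim-sum: 23 ⊕ 38 ⊕ 2 ⊕ 13 ⊕ 25 = 39.
The nim-sum is 39 ≠ 0, so this is an N-position: the player to move can win.

Winning position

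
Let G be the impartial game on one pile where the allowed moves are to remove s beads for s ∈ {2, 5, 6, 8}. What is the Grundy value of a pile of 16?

1

Grundy values for subtraction set {2, 5, 6, 8}:
k:     0  1  2  3  4  5  6  7  8  9 10 11 12 13 14 15 16
g(k):  0  0  1  1  0  2  1  3  2  2  3  0  2  1  0  0  1
So g(16) = 1.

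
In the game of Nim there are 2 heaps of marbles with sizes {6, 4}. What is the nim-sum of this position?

2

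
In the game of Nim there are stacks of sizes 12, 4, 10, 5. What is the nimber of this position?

7

Bitwise XOR of the heap sizes:
  1100  (12)
  0100  (4)
  1010  (10)
  0101  (5)
  ----
  0111  (7)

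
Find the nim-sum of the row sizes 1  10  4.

Bitwise XOR of the heap sizes:
  0001  (1)
  1010  (10)
  0100  (4)
  ----
  1111  (15)

15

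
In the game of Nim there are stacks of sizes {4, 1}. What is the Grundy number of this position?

5

Compute the nim-sum pairwise:
4 XOR 1 = 5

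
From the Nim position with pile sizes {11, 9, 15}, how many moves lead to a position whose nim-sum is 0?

3

Compute the nim-sum pairwise:
11 XOR 9 = 2
2 XOR 15 = 13
The overall nim-sum is X = 13. A pile of size p has a winning move iff p XOR X < p (reduce it to p XOR X).
  11: 11 XOR 13 = 6 < 11 — winning move (to 6).
  9: 9 XOR 13 = 4 < 9 — winning move (to 4).
  15: 15 XOR 13 = 2 < 15 — winning move (to 2).
That gives 3 winning moves.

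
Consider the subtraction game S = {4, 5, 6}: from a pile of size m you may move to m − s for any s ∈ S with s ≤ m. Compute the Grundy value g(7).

1

Grundy values for subtraction set {4, 5, 6}:
k:     0  1  2  3  4  5  6  7
g(k):  0  0  0  0  1  1  1  1
So g(7) = 1.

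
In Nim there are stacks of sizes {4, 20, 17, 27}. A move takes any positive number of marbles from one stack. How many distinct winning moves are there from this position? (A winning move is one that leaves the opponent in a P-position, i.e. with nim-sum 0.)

Bitwise XOR of the heap sizes:
  00100  (4)
  10100  (20)
  10001  (17)
  11011  (27)
  -----
  11010  (26)
The overall nim-sum is X = 26. A stack of size p has a winning move iff p XOR X < p (reduce it to p XOR X).
  4: 4 XOR 26 = 30 ≥ 4 — no move.
  20: 20 XOR 26 = 14 < 20 — winning move (to 14).
  17: 17 XOR 26 = 11 < 17 — winning move (to 11).
  27: 27 XOR 26 = 1 < 27 — winning move (to 1).
That gives 3 winning moves.

3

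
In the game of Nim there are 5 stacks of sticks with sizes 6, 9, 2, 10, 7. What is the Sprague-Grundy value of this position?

In binary:
  0110  (6)
  1001  (9)
  0010  (2)
  1010  (10)
  0111  (7)
  ----
  0000  (0)

0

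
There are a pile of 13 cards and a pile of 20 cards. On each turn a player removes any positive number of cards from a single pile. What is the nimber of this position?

Nim-sum: 13 XOR 20 = 25.

25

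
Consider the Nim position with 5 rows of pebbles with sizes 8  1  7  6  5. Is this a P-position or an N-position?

N-position

Nim-sum: 8 ^ 1 ^ 7 ^ 6 ^ 5 = 13.
The nim-sum is 13 ≠ 0, so this is an N-position: the player to move can win.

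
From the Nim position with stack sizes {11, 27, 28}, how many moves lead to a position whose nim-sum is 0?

Compute the nim-sum pairwise:
11 ^ 27 = 16
16 ^ 28 = 12
The overall nim-sum is X = 12. A stack of size p has a winning move iff p XOR X < p (reduce it to p XOR X).
  11: 11 XOR 12 = 7 < 11 — winning move (to 7).
  27: 27 XOR 12 = 23 < 27 — winning move (to 23).
  28: 28 XOR 12 = 16 < 28 — winning move (to 16).
That gives 3 winning moves.

3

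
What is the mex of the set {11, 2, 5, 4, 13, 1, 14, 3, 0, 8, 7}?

6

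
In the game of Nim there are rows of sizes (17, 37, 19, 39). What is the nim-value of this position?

In binary:
  010001  (17)
  100101  (37)
  010011  (19)
  100111  (39)
  ------
  000000  (0)

0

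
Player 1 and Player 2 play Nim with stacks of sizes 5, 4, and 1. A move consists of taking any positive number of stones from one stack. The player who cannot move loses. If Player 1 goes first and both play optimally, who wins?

Compute the nim-sum pairwise:
5 ⊕ 4 = 1
1 ⊕ 1 = 0
The nim-sum is 0, so this is a P-position: the player to move is in a losing position under optimal play; Player 1 is about to move from it and so loses — Player 2 wins.

Player 2 wins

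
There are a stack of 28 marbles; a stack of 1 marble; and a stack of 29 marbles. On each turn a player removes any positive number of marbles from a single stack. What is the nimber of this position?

0

Nim-sum: 28 XOR 1 XOR 29 = 0.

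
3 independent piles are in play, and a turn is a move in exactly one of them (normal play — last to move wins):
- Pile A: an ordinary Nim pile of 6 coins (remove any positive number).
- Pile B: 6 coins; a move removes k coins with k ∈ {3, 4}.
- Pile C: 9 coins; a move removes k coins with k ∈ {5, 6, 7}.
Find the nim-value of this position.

Pile A is a plain Nim pile of size 6, so its Grundy value is 6.
Grundy values for pile B (subtraction set {3, 4}):
g(0) = mex{} = 0
g(1) = mex{} = 0
g(2) = mex{} = 0
g(3) = mex{0} = 1
g(4) = mex{0} = 1
g(5) = mex{0} = 1
g(6) = mex{0,1} = 2
So g(6) = 2.
Grundy values for pile C (subtraction set {5, 6, 7}):
k:     0  1  2  3  4  5  6  7  8  9
g(k):  0  0  0  0  0  1  1  1  1  1
So g(9) = 1.
By the Sprague-Grundy theorem, the Grundy value of a sum of independent games is the XOR of the component values.
Combined value = 6 ⊕ 2 ⊕ 1 = 5.

5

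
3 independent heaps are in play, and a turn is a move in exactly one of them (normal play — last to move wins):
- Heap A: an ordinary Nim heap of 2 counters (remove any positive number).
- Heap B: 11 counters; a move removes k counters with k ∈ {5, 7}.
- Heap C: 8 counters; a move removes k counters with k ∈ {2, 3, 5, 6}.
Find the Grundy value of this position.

0

Heap A is a plain Nim heap of size 2, so its Grundy value is 2.
For heap B, compute g(0), g(1), … with moves {5, 7}:
k:     0  1  2  3  4  5  6  7  8  9 10 11
g(k):  0  0  0  0  0  1  1  1  1  1  2  2
So g(11) = 2.
Grundy values for heap C (subtraction set {2, 3, 5, 6}):
g(0) = mex{} = 0
g(1) = mex{} = 0
g(2) = mex{0} = 1
g(3) = mex{0} = 1
g(4) = mex{0,1} = 2
g(5) = mex{0,1} = 2
g(6) = mex{0,1,2} = 3
g(7) = mex{0,1,2} = 3
g(8) = mex{1,2,3} = 0
So g(8) = 0.
By the Sprague-Grundy theorem, the Grundy value of a sum of independent games is the XOR of the component values.
Combined value = 2 XOR 2 XOR 0 = 0.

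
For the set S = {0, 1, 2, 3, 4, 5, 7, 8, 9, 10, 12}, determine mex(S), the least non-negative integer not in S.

6

The values 0, 1, 2, 3, 4, 5 are all present; 6 is the first non-negative integer missing from the set.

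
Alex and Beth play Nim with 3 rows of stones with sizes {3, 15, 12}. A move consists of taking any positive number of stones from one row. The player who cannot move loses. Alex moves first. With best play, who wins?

Nim-sum: 3 XOR 15 XOR 12 = 0.
The nim-sum is 0, so this is a P-position: the player to move is in a losing position under optimal play; Alex is about to move from it and so loses — Beth wins.

Beth wins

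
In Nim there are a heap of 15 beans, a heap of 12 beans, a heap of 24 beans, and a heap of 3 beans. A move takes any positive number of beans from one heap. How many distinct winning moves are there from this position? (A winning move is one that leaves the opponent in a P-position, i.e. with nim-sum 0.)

Bitwise XOR of the heap sizes:
  01111  (15)
  01100  (12)
  11000  (24)
  00011  (3)
  -----
  11000  (24)
The overall nim-sum is X = 24. A heap of size p has a winning move iff p XOR X < p (reduce it to p XOR X).
  15: 15 XOR 24 = 23 ≥ 15 — no move.
  12: 12 XOR 24 = 20 ≥ 12 — no move.
  24: 24 XOR 24 = 0 < 24 — winning move (to 0).
  3: 3 XOR 24 = 27 ≥ 3 — no move.
That gives 1 winning move.

1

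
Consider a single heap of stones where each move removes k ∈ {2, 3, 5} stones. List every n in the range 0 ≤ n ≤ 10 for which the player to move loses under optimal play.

0, 1, 7, 8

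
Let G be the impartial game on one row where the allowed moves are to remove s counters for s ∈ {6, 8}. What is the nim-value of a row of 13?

Compute g(0), g(1), … for moves {6, 8}:
k:     0  1  2  3  4  5  6  7  8  9 10 11 12 13
g(k):  0  0  0  0  0  0  1  1  1  1  1  1  2  2
So g(13) = 2.

2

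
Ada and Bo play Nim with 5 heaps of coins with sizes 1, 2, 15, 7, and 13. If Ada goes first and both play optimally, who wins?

Nim-sum: 1 ^ 2 ^ 15 ^ 7 ^ 13 = 6.
The nim-sum is 6 ≠ 0, so this is an N-position: the player to move can win; Ada has a winning move.

Ada wins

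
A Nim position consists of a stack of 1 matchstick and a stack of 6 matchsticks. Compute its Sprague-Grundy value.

7

Compute the nim-sum pairwise:
1 ⊕ 6 = 7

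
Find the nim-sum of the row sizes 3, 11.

8

Write each in binary and XOR column by column:
  0011  (3)
  1011  (11)
  ----
  1000  (8)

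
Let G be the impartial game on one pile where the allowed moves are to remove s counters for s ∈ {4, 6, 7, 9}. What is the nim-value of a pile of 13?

0

Build the Grundy sequence with g(k) = mex{g(k−s) : s ∈ {4, 6, 7, 9}, s ≤ k}:
k:     0  1  2  3  4  5  6  7  8  9 10 11 12 13
g(k):  0  0  0  0  1  1  1  1  2  2  2  2  3  0
So g(13) = 0.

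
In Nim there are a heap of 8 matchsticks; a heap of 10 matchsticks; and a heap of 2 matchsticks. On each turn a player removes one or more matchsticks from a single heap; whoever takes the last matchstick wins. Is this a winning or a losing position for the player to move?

Losing position

Compute the nim-sum pairwise:
8 XOR 10 = 2
2 XOR 2 = 0
The nim-sum is 0, so this is a P-position: the player to move is in a losing position under optimal play.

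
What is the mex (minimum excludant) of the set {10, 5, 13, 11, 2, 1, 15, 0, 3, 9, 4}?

The values 0, 1, 2, 3, 4, 5 are all present; 6 is the first non-negative integer missing from the set.

6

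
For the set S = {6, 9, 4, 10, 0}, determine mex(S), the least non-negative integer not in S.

1

0 is in the set but 1 is not, so the mex is 1.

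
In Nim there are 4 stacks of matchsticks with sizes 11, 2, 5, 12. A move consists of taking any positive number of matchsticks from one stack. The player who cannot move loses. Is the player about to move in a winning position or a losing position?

Losing position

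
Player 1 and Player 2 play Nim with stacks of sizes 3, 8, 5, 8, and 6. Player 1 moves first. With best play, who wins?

Compute the nim-sum pairwise:
3 XOR 8 = 11
11 XOR 5 = 14
14 XOR 8 = 6
6 XOR 6 = 0
The nim-sum is 0, so this is a P-position: the player to move is in a losing position under optimal play; Player 1 is about to move from it and so loses — Player 2 wins.

Player 2 wins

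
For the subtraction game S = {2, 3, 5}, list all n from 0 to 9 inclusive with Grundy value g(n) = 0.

Compute g(0), g(1), … for moves {2, 3, 5}:
k:     0  1  2  3  4  5  6  7  8  9
g(k):  0  0  1  1  2  2  3  0  0  1
The P-positions (g = 0) in 0..9 are 0, 1, 7, 8.

0, 1, 7, 8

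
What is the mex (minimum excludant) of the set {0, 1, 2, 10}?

3

The values 0, 1, 2 are all present; 3 is the first non-negative integer missing from the set.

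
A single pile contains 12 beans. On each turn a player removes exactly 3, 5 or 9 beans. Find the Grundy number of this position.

Compute g(0), g(1), … for moves {3, 5, 9}:
k:     0  1  2  3  4  5  6  7  8  9 10 11 12
g(k):  0  0  0  1  1  1  2  2  0  3  3  1  0
So g(12) = 0.

0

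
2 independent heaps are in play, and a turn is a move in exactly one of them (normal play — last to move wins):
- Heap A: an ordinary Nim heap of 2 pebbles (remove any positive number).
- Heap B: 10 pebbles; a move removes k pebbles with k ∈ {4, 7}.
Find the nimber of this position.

Heap A is a plain Nim heap of size 2, so its Grundy value is 2.
For heap B, compute g(0), g(1), … with moves {4, 7}:
g(0) = mex{} = 0
g(1) = mex{} = 0
g(2) = mex{} = 0
g(3) = mex{} = 0
g(4) = mex{0} = 1
g(5) = mex{0} = 1
g(6) = mex{0} = 1
g(7) = mex{0} = 1
g(8) = mex{0,1} = 2
g(9) = mex{0,1} = 2
g(10) = mex{0,1} = 2
So g(10) = 2.
The value of a disjunctive sum is the nim-sum of the parts.
Combined value = 2 ⊕ 2 = 0.

0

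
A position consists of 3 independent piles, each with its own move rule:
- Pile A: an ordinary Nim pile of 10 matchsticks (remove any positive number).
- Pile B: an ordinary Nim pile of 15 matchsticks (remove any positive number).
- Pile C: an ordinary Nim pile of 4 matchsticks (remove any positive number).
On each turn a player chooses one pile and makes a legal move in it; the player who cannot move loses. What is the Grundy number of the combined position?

Pile A is a plain Nim pile of size 10, so its Grundy value is 10.
Pile B is a plain Nim pile of size 15, so its Grundy value is 15.
Pile C is a plain Nim pile of size 4, so its Grundy value is 4.
The value of a disjunctive sum is the nim-sum of the parts.
Combined value = 10 ⊕ 15 ⊕ 4 = 1.

1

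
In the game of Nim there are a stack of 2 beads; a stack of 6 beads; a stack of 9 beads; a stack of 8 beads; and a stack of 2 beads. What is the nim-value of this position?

Nim-sum: 2 ⊕ 6 ⊕ 9 ⊕ 8 ⊕ 2 = 7.

7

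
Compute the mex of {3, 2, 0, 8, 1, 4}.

The values 0, 1, 2, 3, 4 are all present; 5 is the first non-negative integer missing from the set.

5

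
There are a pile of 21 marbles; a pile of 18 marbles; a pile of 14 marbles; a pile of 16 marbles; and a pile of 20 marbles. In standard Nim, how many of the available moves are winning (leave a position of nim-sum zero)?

Nim-sum: 21 ⊕ 18 ⊕ 14 ⊕ 16 ⊕ 20 = 13.
The overall nim-sum is X = 13. A pile of size p has a winning move iff p XOR X < p (reduce it to p XOR X).
  21: 21 XOR 13 = 24 ≥ 21 — no move.
  18: 18 XOR 13 = 31 ≥ 18 — no move.
  14: 14 XOR 13 = 3 < 14 — winning move (to 3).
  16: 16 XOR 13 = 29 ≥ 16 — no move.
  20: 20 XOR 13 = 25 ≥ 20 — no move.
That gives 1 winning move.

1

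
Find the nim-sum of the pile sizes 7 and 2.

5

Nim-sum: 7 XOR 2 = 5.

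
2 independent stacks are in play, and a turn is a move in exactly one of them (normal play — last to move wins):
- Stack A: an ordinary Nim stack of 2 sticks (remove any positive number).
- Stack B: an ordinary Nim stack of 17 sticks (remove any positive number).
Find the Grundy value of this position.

19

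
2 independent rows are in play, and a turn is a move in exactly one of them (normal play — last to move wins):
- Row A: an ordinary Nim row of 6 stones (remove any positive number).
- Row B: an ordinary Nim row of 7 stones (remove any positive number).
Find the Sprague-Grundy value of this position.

Row A is a plain Nim row of size 6, so its Grundy value is 6.
Row B is a plain Nim row of size 7, so its Grundy value is 7.
By the Sprague-Grundy theorem, the Grundy value of a sum of independent games is the XOR of the component values.
Combined value = 6 ⊕ 7 = 1.

1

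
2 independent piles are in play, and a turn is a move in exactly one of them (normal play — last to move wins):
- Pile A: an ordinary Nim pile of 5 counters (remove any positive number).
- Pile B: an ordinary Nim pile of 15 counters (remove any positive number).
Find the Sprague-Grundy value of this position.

10

Pile A is a plain Nim pile of size 5, so its Grundy value is 5.
Pile B is a plain Nim pile of size 15, so its Grundy value is 15.
The value of a disjunctive sum is the nim-sum of the parts.
Combined value = 5 XOR 15 = 10.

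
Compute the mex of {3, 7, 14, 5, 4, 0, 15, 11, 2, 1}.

The values 0, 1, 2, 3, 4, 5 are all present; 6 is the first non-negative integer missing from the set.

6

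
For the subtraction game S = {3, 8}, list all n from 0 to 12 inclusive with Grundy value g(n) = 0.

Build the Grundy sequence with g(k) = mex{g(k−s) : s ∈ {3, 8}, s ≤ k}:
g(0) = mex{} = 0
g(1) = mex{} = 0
g(2) = mex{} = 0
g(3) = mex{0} = 1
g(4) = mex{0} = 1
g(5) = mex{0} = 1
g(6) = mex{1} = 0
g(7) = mex{1} = 0
g(8) = mex{0,1} = 2
g(9) = mex{0} = 1
g(10) = mex{0} = 1
g(11) = mex{1,2} = 0
g(12) = mex{1} = 0
The P-positions (g = 0) in 0..12 are 0, 1, 2, 6, 7, 11, 12.

0, 1, 2, 6, 7, 11, 12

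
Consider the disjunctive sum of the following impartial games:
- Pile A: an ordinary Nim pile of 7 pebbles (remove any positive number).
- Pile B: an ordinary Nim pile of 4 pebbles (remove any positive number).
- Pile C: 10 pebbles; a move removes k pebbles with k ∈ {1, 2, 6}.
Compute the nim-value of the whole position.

3

Pile A is a plain Nim pile of size 7, so its Grundy value is 7.
Pile B is a plain Nim pile of size 4, so its Grundy value is 4.
Grundy values for pile C (subtraction set {1, 2, 6}):
k:     0  1  2  3  4  5  6  7  8  9 10
g(k):  0  1  2  0  1  2  3  0  1  2  0
So g(10) = 0.
The value of a disjunctive sum is the nim-sum of the parts.
Combined value = 7 XOR 4 XOR 0 = 3.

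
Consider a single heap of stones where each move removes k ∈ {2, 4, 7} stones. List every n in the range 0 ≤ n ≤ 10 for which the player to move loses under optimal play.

Grundy values for subtraction set {2, 4, 7}:
k:     0  1  2  3  4  5  6  7  8  9 10
g(k):  0  0  1  1  2  2  0  3  1  0  2
The P-positions (g = 0) in 0..10 are 0, 1, 6, 9.

0, 1, 6, 9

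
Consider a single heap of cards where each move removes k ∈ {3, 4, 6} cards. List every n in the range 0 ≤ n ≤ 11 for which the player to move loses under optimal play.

0, 1, 2, 9, 10, 11

Grundy values for subtraction set {3, 4, 6}:
g(0) = mex{} = 0
g(1) = mex{} = 0
g(2) = mex{} = 0
g(3) = mex{0} = 1
g(4) = mex{0} = 1
g(5) = mex{0} = 1
g(6) = mex{0,1} = 2
g(7) = mex{0,1} = 2
g(8) = mex{0,1} = 2
g(9) = mex{1,2} = 0
g(10) = mex{1,2} = 0
g(11) = mex{1,2} = 0
The P-positions (g = 0) in 0..11 are 0, 1, 2, 9, 10, 11.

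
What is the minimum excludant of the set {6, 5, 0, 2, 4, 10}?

0 is in the set but 1 is not, so the mex is 1.

1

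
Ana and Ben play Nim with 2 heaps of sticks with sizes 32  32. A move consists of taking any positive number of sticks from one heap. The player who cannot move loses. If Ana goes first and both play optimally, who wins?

Compute the nim-sum pairwise:
32 ⊕ 32 = 0
The nim-sum is 0, so this is a P-position: the player to move is in a losing position under optimal play; Ana is about to move from it and so loses — Ben wins.

Ben wins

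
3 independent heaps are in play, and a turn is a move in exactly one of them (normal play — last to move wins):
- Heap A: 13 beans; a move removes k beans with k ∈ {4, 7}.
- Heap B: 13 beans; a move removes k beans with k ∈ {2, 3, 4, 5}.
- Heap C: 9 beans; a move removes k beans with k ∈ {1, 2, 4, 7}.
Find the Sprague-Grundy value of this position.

For heap A, compute g(0), g(1), … with moves {4, 7}:
g(0) = mex{} = 0
g(1) = mex{} = 0
g(2) = mex{} = 0
g(3) = mex{} = 0
g(4) = mex{0} = 1
g(5) = mex{0} = 1
g(6) = mex{0} = 1
g(7) = mex{0} = 1
g(8) = mex{0,1} = 2
g(9) = mex{0,1} = 2
g(10) = mex{0,1} = 2
g(11) = mex{1} = 0
g(12) = mex{1,2} = 0
g(13) = mex{1,2} = 0
So g(13) = 0.
For heap B, compute g(0), g(1), … with moves {2, 3, 4, 5}:
g(0) = mex{} = 0
g(1) = mex{} = 0
g(2) = mex{0} = 1
g(3) = mex{0} = 1
g(4) = mex{0,1} = 2
g(5) = mex{0,1} = 2
g(6) = mex{0,1,2} = 3
g(7) = mex{1,2} = 0
g(8) = mex{1,2,3} = 0
g(9) = mex{0,2,3} = 1
g(10) = mex{0,2,3} = 1
g(11) = mex{0,1,3} = 2
g(12) = mex{0,1} = 2
g(13) = mex{0,1,2} = 3
So g(13) = 3.
Build the Grundy sequence for heap C with g(k) = mex{g(k−s) : s ∈ {1, 2, 4, 7}, s ≤ k}:
g(0) = mex{} = 0
g(1) = mex{0} = 1
g(2) = mex{0,1} = 2
g(3) = mex{1,2} = 0
g(4) = mex{0,2} = 1
g(5) = mex{0,1} = 2
g(6) = mex{1,2} = 0
g(7) = mex{0,2} = 1
g(8) = mex{0,1} = 2
g(9) = mex{1,2} = 0
So g(9) = 0.
The value of a disjunctive sum is the nim-sum of the parts.
Combined value = 0 ⊕ 3 ⊕ 0 = 3.

3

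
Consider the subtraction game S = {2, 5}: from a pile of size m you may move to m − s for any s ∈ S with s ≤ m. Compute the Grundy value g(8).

Compute g(0), g(1), … for moves {2, 5}:
k:     0  1  2  3  4  5  6  7  8
g(k):  0  0  1  1  0  2  1  0  0
So g(8) = 0.

0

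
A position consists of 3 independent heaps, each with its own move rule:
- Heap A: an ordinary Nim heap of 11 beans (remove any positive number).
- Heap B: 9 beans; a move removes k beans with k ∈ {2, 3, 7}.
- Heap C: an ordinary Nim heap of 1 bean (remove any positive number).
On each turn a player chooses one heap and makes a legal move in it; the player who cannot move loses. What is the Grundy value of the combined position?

8

Heap A is a plain Nim heap of size 11, so its Grundy value is 11.
Build the Grundy sequence for heap B with g(k) = mex{g(k−s) : s ∈ {2, 3, 7}, s ≤ k}:
g(0) = mex{} = 0
g(1) = mex{} = 0
g(2) = mex{0} = 1
g(3) = mex{0} = 1
g(4) = mex{0,1} = 2
g(5) = mex{1} = 0
g(6) = mex{1,2} = 0
g(7) = mex{0,2} = 1
g(8) = mex{0} = 1
g(9) = mex{0,1} = 2
So g(9) = 2.
Heap C is a plain Nim heap of size 1, so its Grundy value is 1.
The value of a disjunctive sum is the nim-sum of the parts.
Combined value = 11 ⊕ 2 ⊕ 1 = 8.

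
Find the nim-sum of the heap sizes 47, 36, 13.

6

In binary:
  101111  (47)
  100100  (36)
  001101  (13)
  ------
  000110  (6)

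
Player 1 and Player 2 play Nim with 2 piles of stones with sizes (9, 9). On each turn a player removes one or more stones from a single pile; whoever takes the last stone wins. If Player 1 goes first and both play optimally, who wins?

Bitwise XOR of the heap sizes:
  1001  (9)
  1001  (9)
  ----
  0000  (0)
The nim-sum is 0, so this is a P-position: the player to move is in a losing position under optimal play; Player 1 is about to move from it and so loses — Player 2 wins.

Player 2 wins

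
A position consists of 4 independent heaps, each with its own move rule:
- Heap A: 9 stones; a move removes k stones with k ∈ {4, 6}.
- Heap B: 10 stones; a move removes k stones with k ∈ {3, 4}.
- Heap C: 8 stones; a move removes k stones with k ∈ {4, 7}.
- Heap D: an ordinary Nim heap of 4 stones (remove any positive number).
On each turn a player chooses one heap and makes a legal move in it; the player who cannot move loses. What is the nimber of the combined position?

5

Grundy values for heap A (subtraction set {4, 6}):
k:     0  1  2  3  4  5  6  7  8  9
g(k):  0  0  0  0  1  1  1  1  2  2
So g(9) = 2.
Build the Grundy sequence for heap B with g(k) = mex{g(k−s) : s ∈ {3, 4}, s ≤ k}:
g(0) = mex{} = 0
g(1) = mex{} = 0
g(2) = mex{} = 0
g(3) = mex{0} = 1
g(4) = mex{0} = 1
g(5) = mex{0} = 1
g(6) = mex{0,1} = 2
g(7) = mex{1} = 0
g(8) = mex{1} = 0
g(9) = mex{1,2} = 0
g(10) = mex{0,2} = 1
So g(10) = 1.
Build the Grundy sequence for heap C with g(k) = mex{g(k−s) : s ∈ {4, 7}, s ≤ k}:
k:     0  1  2  3  4  5  6  7  8
g(k):  0  0  0  0  1  1  1  1  2
So g(8) = 2.
Heap D is a plain Nim heap of size 4, so its Grundy value is 4.
The value of a disjunctive sum is the nim-sum of the parts.
Combined value = 2 XOR 1 XOR 2 XOR 4 = 5.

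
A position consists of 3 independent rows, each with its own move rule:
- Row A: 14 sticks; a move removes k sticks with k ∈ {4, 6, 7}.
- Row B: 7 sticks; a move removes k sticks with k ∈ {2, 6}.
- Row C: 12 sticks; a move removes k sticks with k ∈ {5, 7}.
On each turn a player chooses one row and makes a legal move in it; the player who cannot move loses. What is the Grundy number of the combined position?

Grundy values for row A (subtraction set {4, 6, 7}):
k:     0  1  2  3  4  5  6  7  8  9 10 11 12 13 14
g(k):  0  0  0  0  1  1  1  1  2  2  2  0  0  0  0
So g(14) = 0.
Grundy values for row B (subtraction set {2, 6}):
k:     0  1  2  3  4  5  6  7
g(k):  0  0  1  1  0  0  1  1
So g(7) = 1.
Build the Grundy sequence for row C with g(k) = mex{g(k−s) : s ∈ {5, 7}, s ≤ k}:
g(0) = mex{} = 0
g(1) = mex{} = 0
g(2) = mex{} = 0
g(3) = mex{} = 0
g(4) = mex{} = 0
g(5) = mex{0} = 1
g(6) = mex{0} = 1
g(7) = mex{0} = 1
g(8) = mex{0} = 1
g(9) = mex{0} = 1
g(10) = mex{0,1} = 2
g(11) = mex{0,1} = 2
g(12) = mex{1} = 0
So g(12) = 0.
The value of a disjunctive sum is the nim-sum of the parts.
Combined value = 0 ⊕ 1 ⊕ 0 = 1.

1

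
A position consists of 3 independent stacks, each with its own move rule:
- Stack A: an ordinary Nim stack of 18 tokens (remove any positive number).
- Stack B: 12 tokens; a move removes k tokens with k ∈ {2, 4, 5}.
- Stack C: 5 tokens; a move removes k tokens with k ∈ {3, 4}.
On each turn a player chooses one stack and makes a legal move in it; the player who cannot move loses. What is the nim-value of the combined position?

17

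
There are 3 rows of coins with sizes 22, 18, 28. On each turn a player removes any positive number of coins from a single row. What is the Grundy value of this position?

24

Nim-sum: 22 ⊕ 18 ⊕ 28 = 24.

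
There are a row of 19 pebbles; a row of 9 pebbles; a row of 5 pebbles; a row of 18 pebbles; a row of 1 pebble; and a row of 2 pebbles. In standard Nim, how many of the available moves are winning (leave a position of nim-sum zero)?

1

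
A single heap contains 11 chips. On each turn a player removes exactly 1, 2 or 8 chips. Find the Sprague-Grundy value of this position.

2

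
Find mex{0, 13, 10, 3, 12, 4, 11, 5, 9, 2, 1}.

6

The values 0, 1, 2, 3, 4, 5 are all present; 6 is the first non-negative integer missing from the set.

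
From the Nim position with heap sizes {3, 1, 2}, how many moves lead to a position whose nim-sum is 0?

Write each in binary and XOR column by column:
  11  (3)
  01  (1)
  10  (2)
  --
  00  (0)
The nim-sum is already 0, so every move leaves a nonzero nim-sum — there are no winning moves.

0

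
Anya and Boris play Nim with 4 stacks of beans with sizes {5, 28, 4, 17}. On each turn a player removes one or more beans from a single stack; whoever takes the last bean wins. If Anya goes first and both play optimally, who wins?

Anya wins

In binary:
  00101  (5)
  11100  (28)
  00100  (4)
  10001  (17)
  -----
  01100  (12)
The nim-sum is 12 ≠ 0, so this is an N-position: the player to move can win; Anya has a winning move.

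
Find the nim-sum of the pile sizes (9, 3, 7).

Write each in binary and XOR column by column:
  1001  (9)
  0011  (3)
  0111  (7)
  ----
  1101  (13)

13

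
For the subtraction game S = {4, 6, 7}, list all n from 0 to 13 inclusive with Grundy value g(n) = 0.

0, 1, 2, 3, 11, 12, 13

Compute g(0), g(1), … for moves {4, 6, 7}:
g(0) = mex{} = 0
g(1) = mex{} = 0
g(2) = mex{} = 0
g(3) = mex{} = 0
g(4) = mex{0} = 1
g(5) = mex{0} = 1
g(6) = mex{0} = 1
g(7) = mex{0} = 1
g(8) = mex{0,1} = 2
g(9) = mex{0,1} = 2
g(10) = mex{0,1} = 2
g(11) = mex{1} = 0
g(12) = mex{1,2} = 0
g(13) = mex{1,2} = 0
The P-positions (g = 0) in 0..13 are 0, 1, 2, 3, 11, 12, 13.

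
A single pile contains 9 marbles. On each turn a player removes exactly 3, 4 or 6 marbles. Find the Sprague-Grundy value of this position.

0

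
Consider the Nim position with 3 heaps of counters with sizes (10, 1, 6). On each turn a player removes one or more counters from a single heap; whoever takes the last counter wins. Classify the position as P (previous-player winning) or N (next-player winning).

Compute the nim-sum pairwise:
10 ⊕ 1 = 11
11 ⊕ 6 = 13
The nim-sum is 13 ≠ 0, so this is an N-position: the player to move can win.

N-position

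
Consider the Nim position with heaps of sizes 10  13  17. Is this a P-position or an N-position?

Compute the nim-sum pairwise:
10 XOR 13 = 7
7 XOR 17 = 22
The nim-sum is 22 ≠ 0, so this is an N-position: the player to move can win.

N-position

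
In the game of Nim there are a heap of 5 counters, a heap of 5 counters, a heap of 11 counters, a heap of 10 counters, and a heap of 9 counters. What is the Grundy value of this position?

8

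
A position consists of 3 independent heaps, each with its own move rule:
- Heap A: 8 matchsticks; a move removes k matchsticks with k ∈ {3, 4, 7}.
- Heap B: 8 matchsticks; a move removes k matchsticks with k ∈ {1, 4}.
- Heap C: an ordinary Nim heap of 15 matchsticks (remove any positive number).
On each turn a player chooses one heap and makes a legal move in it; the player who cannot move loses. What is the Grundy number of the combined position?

12

Build the Grundy sequence for heap A with g(k) = mex{g(k−s) : s ∈ {3, 4, 7}, s ≤ k}:
g(0) = mex{} = 0
g(1) = mex{} = 0
g(2) = mex{} = 0
g(3) = mex{0} = 1
g(4) = mex{0} = 1
g(5) = mex{0} = 1
g(6) = mex{0,1} = 2
g(7) = mex{0,1} = 2
g(8) = mex{0,1} = 2
So g(8) = 2.
For heap B, compute g(0), g(1), … with moves {1, 4}:
g(0) = mex{} = 0
g(1) = mex{0} = 1
g(2) = mex{1} = 0
g(3) = mex{0} = 1
g(4) = mex{0,1} = 2
g(5) = mex{1,2} = 0
g(6) = mex{0} = 1
g(7) = mex{1} = 0
g(8) = mex{0,2} = 1
So g(8) = 1.
Heap C is a plain Nim heap of size 15, so its Grundy value is 15.
By the Sprague-Grundy theorem, the Grundy value of a sum of independent games is the XOR of the component values.
Combined value = 2 ⊕ 1 ⊕ 15 = 12.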